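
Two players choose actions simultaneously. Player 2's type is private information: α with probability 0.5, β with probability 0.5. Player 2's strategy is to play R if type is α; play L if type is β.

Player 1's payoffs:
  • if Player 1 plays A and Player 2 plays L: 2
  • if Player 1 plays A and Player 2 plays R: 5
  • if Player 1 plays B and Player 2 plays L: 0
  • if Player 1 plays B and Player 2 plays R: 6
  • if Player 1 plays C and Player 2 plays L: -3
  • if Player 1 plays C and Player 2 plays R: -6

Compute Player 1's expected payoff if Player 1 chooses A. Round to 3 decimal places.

Take the expectation over Player 2's type, weighting each type's action by its prior probability.
E[A] = 0.5·5 + 0.5·2 = 2.5 + 1 = 3.5

3.500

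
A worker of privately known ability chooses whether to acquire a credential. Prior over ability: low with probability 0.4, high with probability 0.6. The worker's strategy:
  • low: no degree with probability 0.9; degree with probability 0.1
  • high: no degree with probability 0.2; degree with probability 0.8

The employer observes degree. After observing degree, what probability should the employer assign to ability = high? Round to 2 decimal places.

Apply Bayes' rule using the sender's strategy as the likelihood.
P(degree) = 0.4·0.1 + 0.6·0.8 = 0.52
P(high | degree) = (0.6·0.8) / 0.52 = 0.48 / 0.52 = 0.923077

0.92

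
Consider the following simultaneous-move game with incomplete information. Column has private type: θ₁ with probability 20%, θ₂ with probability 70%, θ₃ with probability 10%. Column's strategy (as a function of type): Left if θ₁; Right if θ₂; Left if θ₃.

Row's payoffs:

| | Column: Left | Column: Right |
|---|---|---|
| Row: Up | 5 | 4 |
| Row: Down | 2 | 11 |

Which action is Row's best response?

Down

E[Up] = 0.2·(5) + 0.7·(4) + 0.1·(5) = 4.3
E[Down] = 0.2·(2) + 0.7·(11) + 0.1·(2) = 8.3
Best response: Down (8.3 is the largest).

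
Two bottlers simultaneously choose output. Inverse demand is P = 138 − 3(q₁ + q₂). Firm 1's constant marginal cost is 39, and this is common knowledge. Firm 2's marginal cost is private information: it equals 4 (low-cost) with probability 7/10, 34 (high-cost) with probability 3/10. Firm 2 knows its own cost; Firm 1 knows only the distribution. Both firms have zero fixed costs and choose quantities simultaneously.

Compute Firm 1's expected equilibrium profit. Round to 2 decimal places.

197.37

Type-c best response for Firm 2: q₂(c) = (138 − c)/6 − q₁/2.
Firm 1 maximizes expected profit; its first-order condition is 138 − 6q₁ − 3E[q₂] − 39 = 0.
Substituting E[q₂] and solving: E[c₂] = 13, so q₁ = (138 − 2·39 + 13)/9 = 8.11111.
E[P] = 138 − 3·(q₁ + E[q₂]) = 63.3333; Firm 1's expected profit = (E[P] − 39)·q₁ = (63.3333 − 39)·8.11111 = 197.37.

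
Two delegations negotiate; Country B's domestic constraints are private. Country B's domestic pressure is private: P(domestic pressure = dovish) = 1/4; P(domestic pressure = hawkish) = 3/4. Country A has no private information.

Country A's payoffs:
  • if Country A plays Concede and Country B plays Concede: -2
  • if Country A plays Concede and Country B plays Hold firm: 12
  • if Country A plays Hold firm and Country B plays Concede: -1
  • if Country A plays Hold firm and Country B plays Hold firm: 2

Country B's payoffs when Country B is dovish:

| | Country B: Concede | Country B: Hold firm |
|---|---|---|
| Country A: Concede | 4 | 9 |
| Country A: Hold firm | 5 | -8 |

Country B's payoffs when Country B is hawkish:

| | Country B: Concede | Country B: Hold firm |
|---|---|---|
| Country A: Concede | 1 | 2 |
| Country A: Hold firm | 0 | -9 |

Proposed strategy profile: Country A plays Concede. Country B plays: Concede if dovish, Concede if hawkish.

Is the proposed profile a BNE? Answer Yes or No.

Country A plays Concede: E[Concede] = 1/4·(-2) + 3/4·(-2) = -2; E[Hold firm] = -1. Not best-responding. ✗
Country B (domestic pressure dovish), facing Concede: Concede gives 4, Hold firm gives 9. Proposed Concede is not best — profitable deviation exists. ✗
Country B (domestic pressure hawkish), facing Concede: Concede gives 1, Hold firm gives 2. Proposed Concede is not best — profitable deviation exists. ✗

No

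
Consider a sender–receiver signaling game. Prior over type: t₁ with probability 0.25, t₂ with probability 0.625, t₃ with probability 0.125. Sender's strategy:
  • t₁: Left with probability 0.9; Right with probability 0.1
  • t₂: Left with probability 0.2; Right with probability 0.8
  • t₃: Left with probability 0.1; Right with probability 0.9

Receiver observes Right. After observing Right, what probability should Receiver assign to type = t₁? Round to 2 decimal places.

P(Right) = 0.25·0.1 + 0.625·0.8 + 0.125·0.9 = 0.6375
P(t₁ | Right) = (0.25·0.1) / 0.6375 = 0.025 / 0.6375 = 0.0392157

0.04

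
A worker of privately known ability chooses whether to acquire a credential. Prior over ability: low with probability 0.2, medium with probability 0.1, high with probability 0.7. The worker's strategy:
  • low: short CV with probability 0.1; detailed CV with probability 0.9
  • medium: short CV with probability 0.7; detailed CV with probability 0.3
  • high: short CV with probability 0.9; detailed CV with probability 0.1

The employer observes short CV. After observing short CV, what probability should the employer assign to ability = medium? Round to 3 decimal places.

0.097

Apply Bayes' rule using the sender's strategy as the likelihood.
P(short CV) = 0.2·0.1 + 0.1·0.7 + 0.7·0.9 = 0.72
P(medium | short CV) = (0.1·0.7) / 0.72 = 0.07 / 0.72 = 0.0972222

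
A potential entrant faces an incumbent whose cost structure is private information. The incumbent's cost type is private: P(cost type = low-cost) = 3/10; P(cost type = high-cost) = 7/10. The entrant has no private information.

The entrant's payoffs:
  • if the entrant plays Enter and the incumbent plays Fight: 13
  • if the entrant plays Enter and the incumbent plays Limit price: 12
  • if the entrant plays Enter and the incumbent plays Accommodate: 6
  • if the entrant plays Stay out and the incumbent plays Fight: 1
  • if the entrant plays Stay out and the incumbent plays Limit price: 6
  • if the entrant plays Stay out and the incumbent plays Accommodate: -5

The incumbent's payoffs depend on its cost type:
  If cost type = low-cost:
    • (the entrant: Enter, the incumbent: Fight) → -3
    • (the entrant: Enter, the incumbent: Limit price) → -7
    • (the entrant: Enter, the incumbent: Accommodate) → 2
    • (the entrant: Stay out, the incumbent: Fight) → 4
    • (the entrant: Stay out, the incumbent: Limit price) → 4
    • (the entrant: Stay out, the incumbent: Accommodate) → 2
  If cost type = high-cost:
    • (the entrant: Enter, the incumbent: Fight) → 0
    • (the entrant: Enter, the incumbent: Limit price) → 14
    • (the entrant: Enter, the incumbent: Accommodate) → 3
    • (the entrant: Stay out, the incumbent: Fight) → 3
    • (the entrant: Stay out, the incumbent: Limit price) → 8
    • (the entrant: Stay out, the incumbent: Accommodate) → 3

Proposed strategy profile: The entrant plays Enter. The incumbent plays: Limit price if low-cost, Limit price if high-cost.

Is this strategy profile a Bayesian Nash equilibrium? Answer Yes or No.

No

A profile is a BNE iff every type of every player is best-responding given beliefs about the other side.
The entrant plays Enter: E[Enter] = 3/10·(12) + 7/10·(12) = 12; E[Stay out] = 6. Best-responding. ✓
The incumbent (cost type low-cost), facing Enter: Fight gives -3, Limit price gives -7, Accommodate gives 2. Proposed Limit price is not best — profitable deviation exists. ✗
The incumbent (cost type high-cost), facing Enter: Fight gives 0, Limit price gives 14, Accommodate gives 3. Proposed Limit price is best. ✓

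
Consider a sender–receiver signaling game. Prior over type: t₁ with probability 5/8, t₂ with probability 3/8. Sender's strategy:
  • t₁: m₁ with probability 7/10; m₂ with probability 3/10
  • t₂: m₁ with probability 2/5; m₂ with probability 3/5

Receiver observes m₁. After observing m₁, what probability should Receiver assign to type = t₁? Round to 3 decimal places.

0.745

P(m₁) = (5/8)·(7/10) + (3/8)·(2/5) = 47/80
P(t₁ | m₁) = ((5/8)·(7/10)) / (47/80) = (7/16) / (47/80) = 35/47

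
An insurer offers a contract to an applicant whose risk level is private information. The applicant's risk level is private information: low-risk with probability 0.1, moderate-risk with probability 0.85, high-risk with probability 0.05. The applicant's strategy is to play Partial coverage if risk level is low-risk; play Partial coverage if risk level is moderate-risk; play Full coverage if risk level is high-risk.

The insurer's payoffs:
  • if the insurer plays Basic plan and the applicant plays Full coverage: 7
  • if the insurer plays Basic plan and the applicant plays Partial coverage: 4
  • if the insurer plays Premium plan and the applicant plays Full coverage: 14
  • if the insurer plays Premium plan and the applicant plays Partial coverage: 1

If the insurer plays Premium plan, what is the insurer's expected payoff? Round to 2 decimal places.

1.65

Take the expectation over the applicant's risk level, weighting each type's action by its prior probability.
E[Premium plan] = 0.1·1 + 0.85·1 + 0.05·14 = 0.1 + 0.85 + 0.7 = 1.65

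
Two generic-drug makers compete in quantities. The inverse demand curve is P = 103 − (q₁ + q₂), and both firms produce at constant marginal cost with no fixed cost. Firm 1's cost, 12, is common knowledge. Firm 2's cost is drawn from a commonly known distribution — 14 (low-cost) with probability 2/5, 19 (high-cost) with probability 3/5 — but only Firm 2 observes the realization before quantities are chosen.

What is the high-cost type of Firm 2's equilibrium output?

Type-c best response for Firm 2: q₂(c) = (103 − c)/2 − q₁/2.
Firm 1 maximizes expected profit; its first-order condition is 103 − 2q₁ − E[q₂] − 12 = 0.
Substituting E[q₂] and solving: E[c₂] = 17, so q₁ = (103 − 2·12 + 17)/3 = 32.
q₂(high-cost) = (103 − 19 − 32)/2 = 26.

26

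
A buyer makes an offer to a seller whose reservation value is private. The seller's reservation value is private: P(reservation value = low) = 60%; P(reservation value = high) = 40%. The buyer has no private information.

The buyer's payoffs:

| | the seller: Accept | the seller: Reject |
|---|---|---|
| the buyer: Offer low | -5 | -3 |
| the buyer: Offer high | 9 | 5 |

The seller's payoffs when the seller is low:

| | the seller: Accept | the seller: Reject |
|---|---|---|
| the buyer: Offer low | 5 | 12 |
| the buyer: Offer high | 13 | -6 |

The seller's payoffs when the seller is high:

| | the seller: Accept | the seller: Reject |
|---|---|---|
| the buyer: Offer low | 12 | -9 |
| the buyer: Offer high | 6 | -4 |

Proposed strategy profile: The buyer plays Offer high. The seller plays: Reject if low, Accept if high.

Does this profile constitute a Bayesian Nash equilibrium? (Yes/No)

A profile is a BNE iff every type of every player is best-responding given beliefs about the other side.
The buyer plays Offer high: E[Offer high] = 0.6·(5) + 0.4·(9) = 6.6; E[Offer low] = -3.8. Best-responding. ✓
The seller (reservation value low), facing Offer high: Accept gives 13, Reject gives -6. Proposed Reject is not best — profitable deviation exists. ✗
The seller (reservation value high), facing Offer high: Accept gives 6, Reject gives -4. Proposed Accept is best. ✓

No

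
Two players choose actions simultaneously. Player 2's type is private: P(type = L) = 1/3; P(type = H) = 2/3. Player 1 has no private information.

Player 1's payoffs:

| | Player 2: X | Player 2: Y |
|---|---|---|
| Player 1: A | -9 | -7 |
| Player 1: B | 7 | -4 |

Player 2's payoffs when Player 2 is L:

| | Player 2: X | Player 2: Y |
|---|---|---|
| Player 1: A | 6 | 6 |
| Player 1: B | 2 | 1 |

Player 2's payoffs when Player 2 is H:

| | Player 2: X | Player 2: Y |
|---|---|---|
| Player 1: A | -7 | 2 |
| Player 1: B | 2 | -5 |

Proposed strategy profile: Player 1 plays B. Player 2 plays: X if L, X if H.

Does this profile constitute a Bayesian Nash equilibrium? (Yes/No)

A profile is a BNE iff every type of every player is best-responding given beliefs about the other side.
Player 1 plays B: E[B] = 1/3·(7) + 2/3·(7) = 7; E[A] = -9. Best-responding. ✓
Player 2 (type L), facing B: X gives 2, Y gives 1. Proposed X is best. ✓
Player 2 (type H), facing B: X gives 2, Y gives -5. Proposed X is best. ✓

Yes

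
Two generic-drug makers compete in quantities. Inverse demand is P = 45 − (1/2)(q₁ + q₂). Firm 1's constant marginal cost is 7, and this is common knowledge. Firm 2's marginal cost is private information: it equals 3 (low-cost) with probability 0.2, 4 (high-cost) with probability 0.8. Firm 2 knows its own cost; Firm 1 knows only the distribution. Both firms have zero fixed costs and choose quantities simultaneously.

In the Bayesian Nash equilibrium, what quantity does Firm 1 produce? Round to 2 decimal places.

23.20

Type-c best response for Firm 2: q₂(c) = (45 − c) − q₁/2.
Firm 1 maximizes expected profit; its first-order condition is 45 − q₁ − (1/2)E[q₂] − 7 = 0.
Substituting E[q₂] and solving: E[c₂] = 3.8, so q₁ = (45 − 2·7 + 3.8)/(3/2) = 23.2.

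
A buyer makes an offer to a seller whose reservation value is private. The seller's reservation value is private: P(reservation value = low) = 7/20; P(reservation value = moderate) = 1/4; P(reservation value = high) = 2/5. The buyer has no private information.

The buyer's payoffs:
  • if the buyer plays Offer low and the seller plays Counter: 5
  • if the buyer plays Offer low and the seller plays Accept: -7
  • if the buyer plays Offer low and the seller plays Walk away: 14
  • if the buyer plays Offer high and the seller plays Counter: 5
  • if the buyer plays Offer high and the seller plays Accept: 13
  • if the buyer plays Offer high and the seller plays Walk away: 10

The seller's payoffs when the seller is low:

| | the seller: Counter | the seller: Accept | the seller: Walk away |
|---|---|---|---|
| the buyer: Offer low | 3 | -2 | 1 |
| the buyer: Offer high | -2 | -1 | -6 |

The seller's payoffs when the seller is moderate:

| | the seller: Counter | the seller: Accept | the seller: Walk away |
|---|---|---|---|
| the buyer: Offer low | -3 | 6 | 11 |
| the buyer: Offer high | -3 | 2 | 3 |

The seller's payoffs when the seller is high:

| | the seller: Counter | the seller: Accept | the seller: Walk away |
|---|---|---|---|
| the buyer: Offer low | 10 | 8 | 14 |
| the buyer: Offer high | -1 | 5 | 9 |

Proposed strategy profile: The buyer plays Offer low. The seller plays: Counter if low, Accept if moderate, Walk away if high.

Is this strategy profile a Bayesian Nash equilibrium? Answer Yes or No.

No

A profile is a BNE iff every type of every player is best-responding given beliefs about the other side.
The buyer plays Offer low: E[Offer low] = 7/20·(5) + 1/4·(-7) + 2/5·(14) = 28/5; E[Offer high] = 9. Not best-responding. ✗
The seller (reservation value low), facing Offer low: Counter gives 3, Accept gives -2, Walk away gives 1. Proposed Counter is best. ✓
The seller (reservation value moderate), facing Offer low: Counter gives -3, Accept gives 6, Walk away gives 11. Proposed Accept is not best — profitable deviation exists. ✗
The seller (reservation value high), facing Offer low: Counter gives 10, Accept gives 8, Walk away gives 14. Proposed Walk away is best. ✓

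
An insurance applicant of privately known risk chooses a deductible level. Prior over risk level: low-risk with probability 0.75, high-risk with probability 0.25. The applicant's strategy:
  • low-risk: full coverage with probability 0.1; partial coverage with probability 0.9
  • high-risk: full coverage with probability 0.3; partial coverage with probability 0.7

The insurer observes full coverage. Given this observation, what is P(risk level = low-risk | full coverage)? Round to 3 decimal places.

P(full coverage) = 0.75·0.1 + 0.25·0.3 = 0.15
P(low-risk | full coverage) = (0.75·0.1) / 0.15 = 0.075 / 0.15 = 0.5

0.500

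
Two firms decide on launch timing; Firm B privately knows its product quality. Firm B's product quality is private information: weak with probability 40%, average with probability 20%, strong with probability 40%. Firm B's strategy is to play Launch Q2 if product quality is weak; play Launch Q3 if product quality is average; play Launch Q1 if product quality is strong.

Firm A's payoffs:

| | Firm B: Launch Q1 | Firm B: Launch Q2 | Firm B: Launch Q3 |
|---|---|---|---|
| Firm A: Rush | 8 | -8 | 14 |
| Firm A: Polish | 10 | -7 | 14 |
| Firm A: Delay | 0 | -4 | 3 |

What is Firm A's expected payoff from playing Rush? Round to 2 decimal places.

2.80

E[Rush] = 0.4·(-8) + 0.2·14 + 0.4·8 = (-3.2) + 2.8 + 3.2 = 2.8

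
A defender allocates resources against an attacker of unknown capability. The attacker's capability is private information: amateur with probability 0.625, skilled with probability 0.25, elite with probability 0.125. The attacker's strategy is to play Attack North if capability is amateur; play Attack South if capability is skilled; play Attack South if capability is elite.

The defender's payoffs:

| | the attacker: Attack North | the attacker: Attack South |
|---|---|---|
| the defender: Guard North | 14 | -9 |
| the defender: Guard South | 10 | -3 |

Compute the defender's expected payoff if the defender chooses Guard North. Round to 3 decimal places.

5.375

E[Guard North] = 0.625·14 + 0.25·(-9) + 0.125·(-9) = 8.75 + (-2.25) + (-1.125) = 5.375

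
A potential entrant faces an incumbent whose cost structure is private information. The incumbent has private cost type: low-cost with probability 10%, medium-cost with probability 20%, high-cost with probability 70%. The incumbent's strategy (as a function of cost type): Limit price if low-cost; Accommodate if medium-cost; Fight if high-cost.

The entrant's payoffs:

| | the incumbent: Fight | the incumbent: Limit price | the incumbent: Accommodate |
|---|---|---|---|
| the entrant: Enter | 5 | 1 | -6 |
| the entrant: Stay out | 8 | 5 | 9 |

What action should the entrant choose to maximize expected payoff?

Compute the entrant's expected payoff for each action, taking the expectation over the incumbent's type.
E[Enter] = 0.1·(1) + 0.2·(-6) + 0.7·(5) = 2.4
E[Stay out] = 0.1·(5) + 0.2·(9) + 0.7·(8) = 7.9
Best response: Stay out (7.9 is the largest).

Stay out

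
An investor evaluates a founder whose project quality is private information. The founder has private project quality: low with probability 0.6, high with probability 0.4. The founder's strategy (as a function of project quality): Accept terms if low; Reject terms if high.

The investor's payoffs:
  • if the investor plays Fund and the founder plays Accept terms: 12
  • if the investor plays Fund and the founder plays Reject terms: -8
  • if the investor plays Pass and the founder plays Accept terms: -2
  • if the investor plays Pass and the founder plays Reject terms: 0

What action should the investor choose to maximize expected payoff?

Fund

E[Fund] = 0.6·(12) + 0.4·(-8) = 4
E[Pass] = 0.6·(-2) + 0.4·(0) = -1.2
Best response: Fund (4 is the largest).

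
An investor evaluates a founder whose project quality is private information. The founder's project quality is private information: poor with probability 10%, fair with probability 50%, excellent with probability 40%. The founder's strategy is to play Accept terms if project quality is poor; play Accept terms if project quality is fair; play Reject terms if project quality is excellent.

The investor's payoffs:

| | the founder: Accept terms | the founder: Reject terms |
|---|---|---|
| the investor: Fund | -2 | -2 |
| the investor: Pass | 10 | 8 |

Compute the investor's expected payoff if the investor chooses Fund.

-2

E[Fund] = 0.1·(-2) + 0.5·(-2) + 0.4·(-2) = (-0.2) + (-1) + (-0.8) = -2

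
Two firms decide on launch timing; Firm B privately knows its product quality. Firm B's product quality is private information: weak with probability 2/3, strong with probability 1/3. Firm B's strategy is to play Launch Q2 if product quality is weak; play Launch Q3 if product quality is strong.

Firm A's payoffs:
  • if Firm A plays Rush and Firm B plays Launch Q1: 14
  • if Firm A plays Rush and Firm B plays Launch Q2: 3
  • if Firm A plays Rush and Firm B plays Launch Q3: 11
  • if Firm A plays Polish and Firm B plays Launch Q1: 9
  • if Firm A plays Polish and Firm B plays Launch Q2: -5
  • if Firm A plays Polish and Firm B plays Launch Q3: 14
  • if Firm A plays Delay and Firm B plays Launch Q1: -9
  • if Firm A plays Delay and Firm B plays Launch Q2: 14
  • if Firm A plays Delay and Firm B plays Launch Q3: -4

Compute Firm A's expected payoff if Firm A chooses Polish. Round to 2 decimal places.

E[Polish] = 2/3·(-5) + 1/3·14 = (-10/3) + 14/3 = 4/3

1.33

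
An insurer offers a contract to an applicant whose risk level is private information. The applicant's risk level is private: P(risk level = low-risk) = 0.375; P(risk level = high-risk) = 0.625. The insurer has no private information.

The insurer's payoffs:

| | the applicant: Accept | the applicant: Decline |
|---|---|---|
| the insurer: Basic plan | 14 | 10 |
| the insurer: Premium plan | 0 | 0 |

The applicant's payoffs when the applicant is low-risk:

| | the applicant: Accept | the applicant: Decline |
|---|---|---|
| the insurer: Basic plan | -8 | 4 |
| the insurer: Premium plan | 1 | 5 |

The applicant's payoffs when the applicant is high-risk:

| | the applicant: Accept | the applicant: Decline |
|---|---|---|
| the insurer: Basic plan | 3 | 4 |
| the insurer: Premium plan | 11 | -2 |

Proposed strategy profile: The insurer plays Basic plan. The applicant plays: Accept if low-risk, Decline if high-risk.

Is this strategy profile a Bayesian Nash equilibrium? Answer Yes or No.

The insurer plays Basic plan: E[Basic plan] = 0.375·(14) + 0.625·(10) = 11.5; E[Premium plan] = 0. Best-responding. ✓
The applicant (risk level low-risk), facing Basic plan: Accept gives -8, Decline gives 4. Proposed Accept is not best — profitable deviation exists. ✗
The applicant (risk level high-risk), facing Basic plan: Accept gives 3, Decline gives 4. Proposed Decline is best. ✓

No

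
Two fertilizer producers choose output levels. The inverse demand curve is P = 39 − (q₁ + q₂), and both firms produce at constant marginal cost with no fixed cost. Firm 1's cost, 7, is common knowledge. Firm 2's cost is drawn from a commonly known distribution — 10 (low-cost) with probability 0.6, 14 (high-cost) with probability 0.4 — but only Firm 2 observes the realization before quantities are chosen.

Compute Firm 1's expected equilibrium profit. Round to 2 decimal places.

148.84

Each type of Firm 2 best-responds to q₁; Firm 1 best-responds to the expected q₂ over Firm 2's types.
Firm 2 with cost c maximizes (39 − (q₁+q₂) − c)·q₂, giving q₂(c) = (39 − c − q₁)/2.
E[c₂] = 0.6·10 + 0.4·14 = 11.6
Firm 1's FOC against E[q₂] yields q₁ = (39 − 2·7 + E[c₂])/3 = (39 − 14 + 11.6)/3 = 12.2.
E[P] = 39 − (q₁ + E[q₂]) = 19.2; Firm 1's expected profit = (E[P] − 7)·q₁ = (19.2 − 7)·12.2 = 148.84.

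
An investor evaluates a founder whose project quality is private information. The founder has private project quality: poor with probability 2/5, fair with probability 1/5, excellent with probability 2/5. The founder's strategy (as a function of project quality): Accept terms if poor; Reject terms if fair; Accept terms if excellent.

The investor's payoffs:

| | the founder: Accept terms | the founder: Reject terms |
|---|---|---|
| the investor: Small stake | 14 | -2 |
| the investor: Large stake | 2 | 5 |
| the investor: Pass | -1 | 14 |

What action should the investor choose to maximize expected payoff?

Small stake

E[Small stake] = 2/5·(14) + 1/5·(-2) + 2/5·(14) = 54/5
E[Large stake] = 2/5·(2) + 1/5·(5) + 2/5·(2) = 13/5
E[Pass] = 2/5·(-1) + 1/5·(14) + 2/5·(-1) = 2
Best response: Small stake (54/5 is the largest).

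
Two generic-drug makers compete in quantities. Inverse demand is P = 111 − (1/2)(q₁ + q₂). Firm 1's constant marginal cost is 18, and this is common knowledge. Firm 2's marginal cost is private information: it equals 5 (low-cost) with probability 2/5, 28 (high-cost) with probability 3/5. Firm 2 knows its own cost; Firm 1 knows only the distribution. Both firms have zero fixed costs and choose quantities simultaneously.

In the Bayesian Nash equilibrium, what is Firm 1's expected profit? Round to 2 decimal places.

Each type of Firm 2 best-responds to q₁; Firm 1 best-responds to the expected q₂ over Firm 2's types.
Firm 2 with cost c maximizes (111 − (1/2)(q₁+q₂) − c)·q₂, giving q₂(c) = (111 − c − (1/2)q₁).
E[c₂] = 2/5·5 + 3/5·28 = 18.8
Firm 1's FOC against E[q₂] yields q₁ = (111 − 2·18 + E[c₂])/(3/2) = (111 − 36 + 18.8)/(3/2) = 62.5333.
E[P] = 111 − (1/2)·(q₁ + E[q₂]) = 49.2667; Firm 1's expected profit = (E[P] − 18)·q₁ = (49.2667 − 18)·62.5333 = 1955.21.

1955.21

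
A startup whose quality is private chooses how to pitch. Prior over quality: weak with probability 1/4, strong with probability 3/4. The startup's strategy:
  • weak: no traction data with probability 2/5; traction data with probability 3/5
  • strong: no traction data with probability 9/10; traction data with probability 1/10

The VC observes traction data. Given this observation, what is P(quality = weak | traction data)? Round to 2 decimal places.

Apply Bayes' rule using the sender's strategy as the likelihood.
P(traction data) = (1/4)·(3/5) + (3/4)·(1/10) = 9/40
P(weak | traction data) = ((1/4)·(3/5)) / (9/40) = (3/20) / (9/40) = 2/3

0.67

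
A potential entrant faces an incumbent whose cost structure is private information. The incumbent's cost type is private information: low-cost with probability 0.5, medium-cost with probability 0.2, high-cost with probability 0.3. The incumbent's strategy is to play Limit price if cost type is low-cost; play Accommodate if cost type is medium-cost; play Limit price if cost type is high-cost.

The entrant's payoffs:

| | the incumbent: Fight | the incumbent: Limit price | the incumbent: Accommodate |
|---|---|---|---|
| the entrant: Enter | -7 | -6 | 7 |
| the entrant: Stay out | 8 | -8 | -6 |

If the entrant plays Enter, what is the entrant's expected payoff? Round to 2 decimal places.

E[Enter] = 0.5·(-6) + 0.2·7 + 0.3·(-6) = (-3) + 1.4 + (-1.8) = -3.4

-3.40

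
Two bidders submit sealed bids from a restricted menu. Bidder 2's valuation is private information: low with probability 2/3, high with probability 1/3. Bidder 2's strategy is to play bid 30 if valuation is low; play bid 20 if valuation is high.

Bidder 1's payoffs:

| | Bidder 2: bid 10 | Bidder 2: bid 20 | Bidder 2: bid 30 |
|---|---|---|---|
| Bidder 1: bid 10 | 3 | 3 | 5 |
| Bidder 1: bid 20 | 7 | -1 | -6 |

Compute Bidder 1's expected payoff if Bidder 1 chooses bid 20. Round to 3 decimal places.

Take the expectation over Bidder 2's valuation, weighting each type's action by its prior probability.
E[bid 20] = 2/3·(-6) + 1/3·(-1) = (-4) + (-1/3) = -13/3

-4.333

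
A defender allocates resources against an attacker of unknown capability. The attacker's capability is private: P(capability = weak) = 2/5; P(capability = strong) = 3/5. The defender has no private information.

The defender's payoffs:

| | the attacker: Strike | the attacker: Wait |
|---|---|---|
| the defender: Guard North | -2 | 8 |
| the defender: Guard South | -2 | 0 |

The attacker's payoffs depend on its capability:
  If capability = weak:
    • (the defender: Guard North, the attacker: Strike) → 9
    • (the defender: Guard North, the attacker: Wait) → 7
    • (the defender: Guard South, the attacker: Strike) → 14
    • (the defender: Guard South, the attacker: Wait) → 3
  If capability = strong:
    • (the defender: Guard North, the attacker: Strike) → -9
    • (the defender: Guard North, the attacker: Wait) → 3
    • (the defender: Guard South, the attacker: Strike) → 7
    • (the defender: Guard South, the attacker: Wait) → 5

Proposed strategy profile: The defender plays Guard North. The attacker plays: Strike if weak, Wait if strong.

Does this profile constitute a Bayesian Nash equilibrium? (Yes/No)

Yes

A profile is a BNE iff every type of every player is best-responding given beliefs about the other side.
The defender plays Guard North: E[Guard North] = 2/5·(-2) + 3/5·(8) = 4; E[Guard South] = -4/5. Best-responding. ✓
The attacker (capability weak), facing Guard North: Strike gives 9, Wait gives 7. Proposed Strike is best. ✓
The attacker (capability strong), facing Guard North: Strike gives -9, Wait gives 3. Proposed Wait is best. ✓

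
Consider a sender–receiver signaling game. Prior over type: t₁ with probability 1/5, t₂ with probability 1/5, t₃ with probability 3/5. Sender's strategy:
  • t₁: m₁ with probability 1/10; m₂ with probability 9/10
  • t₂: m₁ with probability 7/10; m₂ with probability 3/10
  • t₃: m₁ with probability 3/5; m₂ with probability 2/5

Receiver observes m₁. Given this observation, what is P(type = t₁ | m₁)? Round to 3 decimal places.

0.038

P(m₁) = (1/5)·(1/10) + (1/5)·(7/10) + (3/5)·(3/5) = 13/25
P(t₁ | m₁) = ((1/5)·(1/10)) / (13/25) = (1/50) / (13/25) = 1/26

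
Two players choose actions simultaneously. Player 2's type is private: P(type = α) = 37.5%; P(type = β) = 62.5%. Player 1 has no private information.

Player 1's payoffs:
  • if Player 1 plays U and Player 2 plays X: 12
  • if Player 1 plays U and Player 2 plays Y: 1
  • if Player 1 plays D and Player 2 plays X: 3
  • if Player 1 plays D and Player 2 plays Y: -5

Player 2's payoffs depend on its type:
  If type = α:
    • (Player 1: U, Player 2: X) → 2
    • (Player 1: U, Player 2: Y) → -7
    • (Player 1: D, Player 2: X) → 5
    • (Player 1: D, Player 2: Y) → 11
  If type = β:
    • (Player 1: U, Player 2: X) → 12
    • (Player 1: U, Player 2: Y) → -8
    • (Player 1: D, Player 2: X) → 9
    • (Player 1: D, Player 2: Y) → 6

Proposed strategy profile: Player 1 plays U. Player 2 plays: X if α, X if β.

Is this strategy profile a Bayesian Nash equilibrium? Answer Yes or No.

Yes

Player 1 plays U: E[U] = 0.375·(12) + 0.625·(12) = 12; E[D] = 3. Best-responding. ✓
Player 2 (type α), facing U: X gives 2, Y gives -7. Proposed X is best. ✓
Player 2 (type β), facing U: X gives 12, Y gives -8. Proposed X is best. ✓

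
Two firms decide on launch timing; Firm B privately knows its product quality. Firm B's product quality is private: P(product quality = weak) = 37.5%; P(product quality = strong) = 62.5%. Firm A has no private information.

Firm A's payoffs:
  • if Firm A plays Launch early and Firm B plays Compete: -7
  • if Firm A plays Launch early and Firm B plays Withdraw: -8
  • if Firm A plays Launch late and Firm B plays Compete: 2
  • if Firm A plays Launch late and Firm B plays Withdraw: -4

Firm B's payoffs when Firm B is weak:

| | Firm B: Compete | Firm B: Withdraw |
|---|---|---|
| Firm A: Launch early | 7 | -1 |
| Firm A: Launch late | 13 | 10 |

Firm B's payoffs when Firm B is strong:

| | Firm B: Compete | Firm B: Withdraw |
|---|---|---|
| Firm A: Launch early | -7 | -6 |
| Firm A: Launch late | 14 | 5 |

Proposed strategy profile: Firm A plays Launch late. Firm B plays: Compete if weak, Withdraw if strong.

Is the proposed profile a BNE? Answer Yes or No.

Firm A plays Launch late: E[Launch late] = 0.375·(2) + 0.625·(-4) = -1.75; E[Launch early] = -7.625. Best-responding. ✓
Firm B (product quality weak), facing Launch late: Compete gives 13, Withdraw gives 10. Proposed Compete is best. ✓
Firm B (product quality strong), facing Launch late: Compete gives 14, Withdraw gives 5. Proposed Withdraw is not best — profitable deviation exists. ✗

No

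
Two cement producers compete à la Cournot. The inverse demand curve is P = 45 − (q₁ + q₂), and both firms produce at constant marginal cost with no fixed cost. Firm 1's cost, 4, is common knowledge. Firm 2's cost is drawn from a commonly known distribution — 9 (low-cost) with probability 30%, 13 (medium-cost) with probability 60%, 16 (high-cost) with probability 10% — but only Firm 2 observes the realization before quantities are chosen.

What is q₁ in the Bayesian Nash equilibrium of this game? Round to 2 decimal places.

16.37

Firm 2 with cost c maximizes (45 − (q₁+q₂) − c)·q₂, giving q₂(c) = (45 − c − q₁)/2.
E[c₂] = 0.3·9 + 0.6·13 + 0.1·16 = 12.1
Firm 1's FOC against E[q₂] yields q₁ = (45 − 2·4 + E[c₂])/3 = (45 − 8 + 12.1)/3 = 16.3667.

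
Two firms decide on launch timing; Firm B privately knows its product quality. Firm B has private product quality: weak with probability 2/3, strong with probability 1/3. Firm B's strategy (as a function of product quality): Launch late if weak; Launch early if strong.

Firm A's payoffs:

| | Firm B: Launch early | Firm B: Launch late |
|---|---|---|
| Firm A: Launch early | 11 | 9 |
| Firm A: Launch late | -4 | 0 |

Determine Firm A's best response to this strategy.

Compute Firm A's expected payoff for each action, taking the expectation over Firm B's type.
E[Launch early] = 2/3·(9) + 1/3·(11) = 29/3
E[Launch late] = 2/3·(0) + 1/3·(-4) = -4/3
Best response: Launch early (29/3 is the largest).

Launch early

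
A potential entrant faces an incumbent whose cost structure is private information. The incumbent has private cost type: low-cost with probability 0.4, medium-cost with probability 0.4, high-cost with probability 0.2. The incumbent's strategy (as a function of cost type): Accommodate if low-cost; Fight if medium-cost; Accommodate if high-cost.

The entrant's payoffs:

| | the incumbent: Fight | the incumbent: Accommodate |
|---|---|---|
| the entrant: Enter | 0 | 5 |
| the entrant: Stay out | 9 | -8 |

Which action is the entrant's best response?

E[Enter] = 0.4·(5) + 0.4·(0) + 0.2·(5) = 3
E[Stay out] = 0.4·(-8) + 0.4·(9) + 0.2·(-8) = -1.2
Best response: Enter (3 is the largest).

Enter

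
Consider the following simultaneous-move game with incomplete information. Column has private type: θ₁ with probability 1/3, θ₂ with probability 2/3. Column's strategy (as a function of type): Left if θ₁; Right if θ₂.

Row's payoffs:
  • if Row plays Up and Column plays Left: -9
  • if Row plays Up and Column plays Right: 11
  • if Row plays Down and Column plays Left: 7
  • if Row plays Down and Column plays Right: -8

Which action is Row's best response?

Compute Row's expected payoff for each action, taking the expectation over Column's type.
E[Up] = 1/3·(-9) + 2/3·(11) = 13/3
E[Down] = 1/3·(7) + 2/3·(-8) = -3
Best response: Up (13/3 is the largest).

Up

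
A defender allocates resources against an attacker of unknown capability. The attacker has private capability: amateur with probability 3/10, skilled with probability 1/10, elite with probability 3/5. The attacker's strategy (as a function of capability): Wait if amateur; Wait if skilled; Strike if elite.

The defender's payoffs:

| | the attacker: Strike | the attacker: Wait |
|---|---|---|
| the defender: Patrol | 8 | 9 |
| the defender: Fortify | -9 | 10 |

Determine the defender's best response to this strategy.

E[Patrol] = 3/10·(9) + 1/10·(9) + 3/5·(8) = 42/5
E[Fortify] = 3/10·(10) + 1/10·(10) + 3/5·(-9) = -7/5
Best response: Patrol (42/5 is the largest).

Patrol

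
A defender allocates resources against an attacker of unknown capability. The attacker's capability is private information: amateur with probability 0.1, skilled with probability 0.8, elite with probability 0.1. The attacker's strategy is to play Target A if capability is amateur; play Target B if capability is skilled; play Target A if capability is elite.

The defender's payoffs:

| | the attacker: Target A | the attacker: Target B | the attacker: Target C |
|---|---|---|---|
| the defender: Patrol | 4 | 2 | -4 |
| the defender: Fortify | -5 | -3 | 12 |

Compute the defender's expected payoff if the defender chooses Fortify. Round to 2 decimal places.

-3.40

Take the expectation over the attacker's capability, weighting each type's action by its prior probability.
E[Fortify] = 0.1·(-5) + 0.8·(-3) + 0.1·(-5) = (-0.5) + (-2.4) + (-0.5) = -3.4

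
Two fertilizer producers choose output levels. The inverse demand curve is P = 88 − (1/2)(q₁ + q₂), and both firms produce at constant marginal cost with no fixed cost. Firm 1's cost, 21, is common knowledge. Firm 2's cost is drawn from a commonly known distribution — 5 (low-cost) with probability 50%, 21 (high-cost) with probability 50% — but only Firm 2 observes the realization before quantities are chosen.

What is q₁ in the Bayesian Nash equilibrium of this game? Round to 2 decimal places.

39.33

Type-c best response for Firm 2: q₂(c) = (88 − c) − q₁/2.
Firm 1 maximizes expected profit; its first-order condition is 88 − q₁ − (1/2)E[q₂] − 21 = 0.
Substituting E[q₂] and solving: E[c₂] = 13, so q₁ = (88 − 2·21 + 13)/(3/2) = 39.3333.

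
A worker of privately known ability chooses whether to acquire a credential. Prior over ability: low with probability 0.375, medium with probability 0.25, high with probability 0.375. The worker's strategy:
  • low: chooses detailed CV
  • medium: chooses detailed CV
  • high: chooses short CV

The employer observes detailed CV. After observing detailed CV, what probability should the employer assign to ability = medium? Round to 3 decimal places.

Apply Bayes' rule using the sender's strategy as the likelihood.
P(detailed CV) = 0.375·1 + 0.25·1 + 0.375·0 = 0.625
P(medium | detailed CV) = (0.25·1) / 0.625 = 0.25 / 0.625 = 0.4

0.400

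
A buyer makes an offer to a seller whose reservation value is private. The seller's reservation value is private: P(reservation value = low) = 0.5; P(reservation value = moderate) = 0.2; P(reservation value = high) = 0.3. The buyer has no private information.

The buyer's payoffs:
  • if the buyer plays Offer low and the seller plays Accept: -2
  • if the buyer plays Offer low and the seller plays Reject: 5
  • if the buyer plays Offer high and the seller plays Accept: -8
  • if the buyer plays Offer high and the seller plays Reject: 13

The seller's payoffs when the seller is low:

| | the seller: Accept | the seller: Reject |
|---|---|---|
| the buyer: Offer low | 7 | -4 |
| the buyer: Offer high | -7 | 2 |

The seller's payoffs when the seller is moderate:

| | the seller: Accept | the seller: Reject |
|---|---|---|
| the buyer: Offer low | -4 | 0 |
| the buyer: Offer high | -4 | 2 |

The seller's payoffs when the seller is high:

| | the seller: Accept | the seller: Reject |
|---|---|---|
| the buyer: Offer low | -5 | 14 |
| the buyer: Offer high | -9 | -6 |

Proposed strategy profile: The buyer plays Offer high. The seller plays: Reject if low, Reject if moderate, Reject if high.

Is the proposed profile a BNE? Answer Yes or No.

Yes

The buyer plays Offer high: E[Offer high] = 0.5·(13) + 0.2·(13) + 0.3·(13) = 13; E[Offer low] = 5. Best-responding. ✓
The seller (reservation value low), facing Offer high: Accept gives -7, Reject gives 2. Proposed Reject is best. ✓
The seller (reservation value moderate), facing Offer high: Accept gives -4, Reject gives 2. Proposed Reject is best. ✓
The seller (reservation value high), facing Offer high: Accept gives -9, Reject gives -6. Proposed Reject is best. ✓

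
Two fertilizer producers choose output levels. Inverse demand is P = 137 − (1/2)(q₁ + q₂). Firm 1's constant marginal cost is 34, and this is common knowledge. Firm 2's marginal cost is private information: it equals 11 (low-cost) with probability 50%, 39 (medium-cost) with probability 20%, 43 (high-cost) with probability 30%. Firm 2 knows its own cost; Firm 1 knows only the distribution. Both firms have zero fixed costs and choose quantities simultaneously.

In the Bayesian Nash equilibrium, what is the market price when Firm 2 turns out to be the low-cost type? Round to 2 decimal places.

Type-c best response for Firm 2: q₂(c) = (137 − c) − q₁/2.
Firm 1 maximizes expected profit; its first-order condition is 137 − q₁ − (1/2)E[q₂] − 34 = 0.
Substituting E[q₂] and solving: E[c₂] = 26.2, so q₁ = (137 − 2·34 + 26.2)/(3/2) = 63.4667.
q₂(low-cost) = 94.2667, so P = 137 − (1/2)·(63.4667 + 94.2667) = 58.1333.

58.13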